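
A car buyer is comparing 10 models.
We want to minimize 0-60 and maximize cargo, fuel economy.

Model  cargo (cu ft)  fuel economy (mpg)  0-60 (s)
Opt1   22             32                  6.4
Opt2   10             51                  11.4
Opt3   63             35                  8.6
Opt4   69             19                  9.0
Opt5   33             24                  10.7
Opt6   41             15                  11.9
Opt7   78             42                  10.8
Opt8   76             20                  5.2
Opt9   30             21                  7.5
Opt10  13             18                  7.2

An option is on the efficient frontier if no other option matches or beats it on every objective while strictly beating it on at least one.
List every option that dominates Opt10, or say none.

Opt1, Opt8

Opt1: cargo 22≥13, fuel economy 32≥18, 0-60 6.4≤7.2 — dominates Opt10.
Opt8: cargo 76≥13, fuel economy 20≥18, 0-60 5.2≤7.2 — dominates Opt10.
Others (Opt2, Opt3, Opt4, Opt5, Opt6, Opt7, Opt9) are each worse than Opt10 on at least one objective.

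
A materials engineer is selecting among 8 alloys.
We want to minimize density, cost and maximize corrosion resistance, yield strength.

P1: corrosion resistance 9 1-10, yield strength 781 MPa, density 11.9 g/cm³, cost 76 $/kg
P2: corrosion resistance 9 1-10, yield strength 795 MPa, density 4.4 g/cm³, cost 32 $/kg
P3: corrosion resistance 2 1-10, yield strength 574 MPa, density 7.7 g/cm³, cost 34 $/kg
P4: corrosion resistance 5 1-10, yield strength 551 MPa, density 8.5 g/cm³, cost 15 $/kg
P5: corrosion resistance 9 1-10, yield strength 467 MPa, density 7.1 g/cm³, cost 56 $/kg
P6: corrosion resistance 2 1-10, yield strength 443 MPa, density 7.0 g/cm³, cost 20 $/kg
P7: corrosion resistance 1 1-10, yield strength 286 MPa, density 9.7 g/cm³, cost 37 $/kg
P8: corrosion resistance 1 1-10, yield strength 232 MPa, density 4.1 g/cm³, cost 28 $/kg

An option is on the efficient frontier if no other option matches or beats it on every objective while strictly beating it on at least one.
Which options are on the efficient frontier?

P2, P4, P6, P8

P1: dominated by P2 (corrosion resistance 9≥9, yield strength 795≥781, density 4.4≤11.9, cost 32≤76).
P2: not dominated (best yield strength).
P3: dominated by P2 (corrosion resistance 9≥2, yield strength 795≥574, density 4.4≤7.7, cost 32≤34).
P4: not dominated (best cost).
P5: dominated by P2 (corrosion resistance 9≥9, yield strength 795≥467, density 4.4≤7.1, cost 32≤56).
P6: not dominated.
P7: dominated by P2 (corrosion resistance 9≥1, yield strength 795≥286, density 4.4≤9.7, cost 32≤37).
P8: not dominated (best density).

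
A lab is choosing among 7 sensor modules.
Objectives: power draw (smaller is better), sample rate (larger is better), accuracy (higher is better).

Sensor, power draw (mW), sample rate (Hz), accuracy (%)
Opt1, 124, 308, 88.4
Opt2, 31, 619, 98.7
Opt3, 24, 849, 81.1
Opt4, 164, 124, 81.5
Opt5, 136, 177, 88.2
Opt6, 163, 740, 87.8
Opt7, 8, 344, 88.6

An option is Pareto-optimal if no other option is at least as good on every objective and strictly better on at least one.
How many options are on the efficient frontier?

Opt1: dominated by Opt2 (power draw 31≤124, sample rate 619≥308, accuracy 98.7≥88.4).
Opt2: not dominated (best accuracy).
Opt3: not dominated (best sample rate).
Opt4: dominated by Opt1 (power draw 124≤164, sample rate 308≥124, accuracy 88.4≥81.5).
Opt5: dominated by Opt1 (power draw 124≤136, sample rate 308≥177, accuracy 88.4≥88.2).
Opt6: not dominated.
Opt7: not dominated (best power draw).
Pareto-optimal: Opt2, Opt3, Opt6, Opt7 → 4.

4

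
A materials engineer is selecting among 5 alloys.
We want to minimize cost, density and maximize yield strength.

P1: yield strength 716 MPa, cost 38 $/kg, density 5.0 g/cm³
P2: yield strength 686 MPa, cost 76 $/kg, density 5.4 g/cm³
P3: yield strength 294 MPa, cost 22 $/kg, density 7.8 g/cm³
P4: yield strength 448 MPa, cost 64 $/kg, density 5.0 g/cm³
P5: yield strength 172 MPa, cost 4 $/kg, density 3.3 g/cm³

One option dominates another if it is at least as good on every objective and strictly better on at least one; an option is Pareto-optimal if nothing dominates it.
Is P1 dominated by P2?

P2 vs P1: P2 is worse on yield strength (686 vs 716), so it does not dominate P1.

No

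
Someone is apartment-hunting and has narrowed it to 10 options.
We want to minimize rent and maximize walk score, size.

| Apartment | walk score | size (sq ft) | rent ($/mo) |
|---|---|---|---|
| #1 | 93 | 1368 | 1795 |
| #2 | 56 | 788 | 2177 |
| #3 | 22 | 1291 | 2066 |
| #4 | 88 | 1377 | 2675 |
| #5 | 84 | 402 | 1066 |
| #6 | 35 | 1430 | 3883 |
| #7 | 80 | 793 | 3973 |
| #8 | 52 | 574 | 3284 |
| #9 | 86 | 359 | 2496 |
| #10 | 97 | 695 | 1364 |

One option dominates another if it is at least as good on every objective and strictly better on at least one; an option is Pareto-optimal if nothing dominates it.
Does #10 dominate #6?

No

#10 vs #6: #10 is worse on size (695 vs 1430), so it does not dominate #6.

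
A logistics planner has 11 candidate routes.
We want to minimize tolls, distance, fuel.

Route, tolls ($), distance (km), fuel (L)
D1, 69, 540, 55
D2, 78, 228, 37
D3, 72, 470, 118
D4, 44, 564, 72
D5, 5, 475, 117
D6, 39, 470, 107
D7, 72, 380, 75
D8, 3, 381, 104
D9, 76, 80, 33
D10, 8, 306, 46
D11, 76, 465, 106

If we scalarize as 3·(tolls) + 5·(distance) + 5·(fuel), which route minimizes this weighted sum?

D1: 3·69 + 5·540 + 5·55 = 3182
D2: 3·78 + 5·228 + 5·37 = 1559
D3: 3·72 + 5·470 + 5·118 = 3156
D4: 3·44 + 5·564 + 5·72 = 3312
D5: 3·5 + 5·475 + 5·117 = 2975
D6: 3·39 + 5·470 + 5·107 = 3002
D7: 3·72 + 5·380 + 5·75 = 2491
D8: 3·3 + 5·381 + 5·104 = 2434
D9: 3·76 + 5·80 + 5·33 = 793
D10: 3·8 + 5·306 + 5·46 = 1784
D11: 3·76 + 5·465 + 5·106 = 3083
Lowest: D9 at 793.

D9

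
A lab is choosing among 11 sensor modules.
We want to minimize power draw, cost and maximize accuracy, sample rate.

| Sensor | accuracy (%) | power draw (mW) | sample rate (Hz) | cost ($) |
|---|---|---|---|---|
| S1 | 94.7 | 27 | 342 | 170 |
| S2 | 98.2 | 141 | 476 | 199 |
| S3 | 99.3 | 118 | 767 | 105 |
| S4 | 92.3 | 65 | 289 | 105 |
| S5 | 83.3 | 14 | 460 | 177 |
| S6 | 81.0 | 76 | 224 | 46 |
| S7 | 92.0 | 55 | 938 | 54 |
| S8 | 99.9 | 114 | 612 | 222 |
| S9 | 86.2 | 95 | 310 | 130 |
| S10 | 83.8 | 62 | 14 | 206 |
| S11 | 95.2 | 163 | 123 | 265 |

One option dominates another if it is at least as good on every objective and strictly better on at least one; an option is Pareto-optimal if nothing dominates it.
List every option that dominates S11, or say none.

S2, S3, S8

S2: accuracy 98.2≥95.2, power draw 141≤163, sample rate 476≥123, cost 199≤265 — dominates S11.
S3: accuracy 99.3≥95.2, power draw 118≤163, sample rate 767≥123, cost 105≤265 — dominates S11.
S8: accuracy 99.9≥95.2, power draw 114≤163, sample rate 612≥123, cost 222≤265 — dominates S11.
Others (S1, S4, S5, S6, S7, S9, S10) are each worse than S11 on at least one objective.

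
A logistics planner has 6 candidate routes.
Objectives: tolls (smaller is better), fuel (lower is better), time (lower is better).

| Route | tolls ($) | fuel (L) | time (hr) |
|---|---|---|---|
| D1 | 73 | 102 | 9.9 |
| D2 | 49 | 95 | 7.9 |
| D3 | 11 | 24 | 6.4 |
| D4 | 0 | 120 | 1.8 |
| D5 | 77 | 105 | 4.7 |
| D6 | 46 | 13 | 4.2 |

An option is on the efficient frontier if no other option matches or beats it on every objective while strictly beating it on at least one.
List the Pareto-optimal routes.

D3, D4, D6

D1: dominated by D2 (tolls 49≤73, fuel 95≤102, time 7.9≤9.9).
D2: dominated by D3 (tolls 11≤49, fuel 24≤95, time 6.4≤7.9).
D3: not dominated.
D4: not dominated (best tolls).
D5: dominated by D6 (tolls 46≤77, fuel 13≤105, time 4.2≤4.7).
D6: not dominated (best fuel).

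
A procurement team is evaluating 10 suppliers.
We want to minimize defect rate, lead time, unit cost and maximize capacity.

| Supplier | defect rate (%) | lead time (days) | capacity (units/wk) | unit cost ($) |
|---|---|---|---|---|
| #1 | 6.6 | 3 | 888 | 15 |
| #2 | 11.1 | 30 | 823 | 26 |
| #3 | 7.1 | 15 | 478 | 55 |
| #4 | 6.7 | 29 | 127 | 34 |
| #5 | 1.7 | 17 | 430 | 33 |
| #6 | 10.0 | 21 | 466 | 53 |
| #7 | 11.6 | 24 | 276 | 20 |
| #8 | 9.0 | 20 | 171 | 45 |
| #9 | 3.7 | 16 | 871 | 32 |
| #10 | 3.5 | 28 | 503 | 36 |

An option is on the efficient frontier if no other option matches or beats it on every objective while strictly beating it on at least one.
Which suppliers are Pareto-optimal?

#1, #5, #9, #10

#1: not dominated (best lead time).
#2: dominated by #1 (defect rate 6.6≤11.1, lead time 3≤30, capacity 888≥823, unit cost 15≤26).
#3: dominated by #1 (defect rate 6.6≤7.1, lead time 3≤15, capacity 888≥478, unit cost 15≤55).
#4: dominated by #1 (defect rate 6.6≤6.7, lead time 3≤29, capacity 888≥127, unit cost 15≤34).
#5: not dominated (best defect rate).
#6: dominated by #1 (defect rate 6.6≤10.0, lead time 3≤21, capacity 888≥466, unit cost 15≤53).
#7: dominated by #1 (defect rate 6.6≤11.6, lead time 3≤24, capacity 888≥276, unit cost 15≤20).
#8: dominated by #1 (defect rate 6.6≤9.0, lead time 3≤20, capacity 888≥171, unit cost 15≤45).
#9: not dominated.
#10: not dominated.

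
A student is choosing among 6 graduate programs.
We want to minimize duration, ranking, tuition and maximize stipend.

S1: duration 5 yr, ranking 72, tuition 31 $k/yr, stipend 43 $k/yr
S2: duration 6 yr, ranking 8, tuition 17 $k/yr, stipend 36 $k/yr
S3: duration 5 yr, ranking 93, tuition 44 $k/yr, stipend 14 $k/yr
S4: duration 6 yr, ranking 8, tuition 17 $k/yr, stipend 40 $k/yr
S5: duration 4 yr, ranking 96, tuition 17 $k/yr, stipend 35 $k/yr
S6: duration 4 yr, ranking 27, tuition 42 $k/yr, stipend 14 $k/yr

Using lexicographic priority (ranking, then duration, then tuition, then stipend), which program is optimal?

First minimize ranking: best is 8, kept {S2, S4}.
Then minimize duration: best is 6, kept {S2, S4}.
Then minimize tuition: best is 17, kept {S2, S4}.
Then maximize stipend: best is 40, kept {S4}.

S4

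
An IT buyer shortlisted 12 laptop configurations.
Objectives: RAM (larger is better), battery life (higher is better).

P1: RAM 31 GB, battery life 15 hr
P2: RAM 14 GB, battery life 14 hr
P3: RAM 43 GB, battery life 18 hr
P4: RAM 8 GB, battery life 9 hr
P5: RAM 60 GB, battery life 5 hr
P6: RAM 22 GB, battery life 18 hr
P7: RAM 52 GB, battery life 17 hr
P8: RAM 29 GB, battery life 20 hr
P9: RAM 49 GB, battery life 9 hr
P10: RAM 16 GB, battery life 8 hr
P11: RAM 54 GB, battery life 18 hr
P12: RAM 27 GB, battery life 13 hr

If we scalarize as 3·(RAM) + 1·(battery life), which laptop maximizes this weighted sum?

P1: 3·31 + 1·15 = 108
P2: 3·14 + 1·14 = 56
P3: 3·43 + 1·18 = 147
P4: 3·8 + 1·9 = 33
P5: 3·60 + 1·5 = 185
P6: 3·22 + 1·18 = 84
P7: 3·52 + 1·17 = 173
P8: 3·29 + 1·20 = 107
P9: 3·49 + 1·9 = 156
P10: 3·16 + 1·8 = 56
P11: 3·54 + 1·18 = 180
P12: 3·27 + 1·13 = 94
Highest: P5 at 185.

P5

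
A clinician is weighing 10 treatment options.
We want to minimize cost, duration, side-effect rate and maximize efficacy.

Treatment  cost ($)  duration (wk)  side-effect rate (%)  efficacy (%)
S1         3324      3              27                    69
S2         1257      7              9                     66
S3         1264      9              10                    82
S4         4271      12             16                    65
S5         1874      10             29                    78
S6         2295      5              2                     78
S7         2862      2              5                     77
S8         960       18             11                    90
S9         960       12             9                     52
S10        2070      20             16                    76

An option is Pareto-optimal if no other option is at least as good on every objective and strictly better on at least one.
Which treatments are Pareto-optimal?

S1: dominated by S7 (cost 2862≤3324, duration 2≤3, side-effect rate 5≤27, efficacy 77≥69).
S2: not dominated.
S3: not dominated.
S4: dominated by S2 (cost 1257≤4271, duration 7≤12, side-effect rate 9≤16, efficacy 66≥65).
S5: dominated by S3 (cost 1264≤1874, duration 9≤10, side-effect rate 10≤29, efficacy 82≥78).
S6: not dominated (best side-effect rate).
S7: not dominated (best duration).
S8: not dominated (best efficacy).
S9: not dominated.
S10: dominated by S3 (cost 1264≤2070, duration 9≤20, side-effect rate 10≤16, efficacy 82≥76).

S2, S3, S6, S7, S8, S9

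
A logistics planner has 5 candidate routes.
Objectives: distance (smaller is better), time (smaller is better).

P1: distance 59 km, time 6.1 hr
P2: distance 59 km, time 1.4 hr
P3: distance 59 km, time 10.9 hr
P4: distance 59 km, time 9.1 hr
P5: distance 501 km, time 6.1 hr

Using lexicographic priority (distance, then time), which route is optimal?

P2

First minimize distance: best is 59, kept {P1, P2, P3, P4}.
Then minimize time: best is 1.4, kept {P2}.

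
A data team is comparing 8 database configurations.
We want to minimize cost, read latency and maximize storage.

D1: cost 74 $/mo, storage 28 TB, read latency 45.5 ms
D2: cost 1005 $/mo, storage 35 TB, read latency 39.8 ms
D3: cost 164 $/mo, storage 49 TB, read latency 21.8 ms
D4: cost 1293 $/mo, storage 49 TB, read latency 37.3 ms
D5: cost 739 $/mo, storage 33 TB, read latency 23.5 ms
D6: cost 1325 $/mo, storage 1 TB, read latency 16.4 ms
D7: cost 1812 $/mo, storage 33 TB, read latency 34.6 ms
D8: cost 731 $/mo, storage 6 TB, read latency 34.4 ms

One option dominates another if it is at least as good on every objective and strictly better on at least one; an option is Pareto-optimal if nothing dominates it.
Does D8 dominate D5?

No

D8 vs D5: D8 is worse on storage (6 vs 33), so it does not dominate D5.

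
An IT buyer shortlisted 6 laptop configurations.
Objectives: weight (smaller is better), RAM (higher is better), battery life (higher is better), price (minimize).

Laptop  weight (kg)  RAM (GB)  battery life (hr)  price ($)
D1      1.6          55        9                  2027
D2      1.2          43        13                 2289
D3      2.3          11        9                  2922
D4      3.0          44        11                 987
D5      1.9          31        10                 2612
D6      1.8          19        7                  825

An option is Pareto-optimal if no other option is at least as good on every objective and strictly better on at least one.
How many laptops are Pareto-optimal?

D1: not dominated (best RAM).
D2: not dominated (best weight).
D3: dominated by D1 (weight 1.6≤2.3, RAM 55≥11, battery life 9≥9, price 2027≤2922).
D4: not dominated.
D5: dominated by D2 (weight 1.2≤1.9, RAM 43≥31, battery life 13≥10, price 2289≤2612).
D6: not dominated (best price).
Pareto-optimal: D1, D2, D4, D6 → 4.

4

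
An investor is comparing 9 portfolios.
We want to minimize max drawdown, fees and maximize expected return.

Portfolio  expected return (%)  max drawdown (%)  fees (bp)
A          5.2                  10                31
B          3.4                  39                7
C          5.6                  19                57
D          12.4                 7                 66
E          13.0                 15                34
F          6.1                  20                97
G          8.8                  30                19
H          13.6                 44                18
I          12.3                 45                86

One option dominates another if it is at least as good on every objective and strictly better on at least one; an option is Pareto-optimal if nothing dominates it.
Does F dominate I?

No

F vs I: F is worse on expected return (6.1 vs 12.3), so it does not dominate I.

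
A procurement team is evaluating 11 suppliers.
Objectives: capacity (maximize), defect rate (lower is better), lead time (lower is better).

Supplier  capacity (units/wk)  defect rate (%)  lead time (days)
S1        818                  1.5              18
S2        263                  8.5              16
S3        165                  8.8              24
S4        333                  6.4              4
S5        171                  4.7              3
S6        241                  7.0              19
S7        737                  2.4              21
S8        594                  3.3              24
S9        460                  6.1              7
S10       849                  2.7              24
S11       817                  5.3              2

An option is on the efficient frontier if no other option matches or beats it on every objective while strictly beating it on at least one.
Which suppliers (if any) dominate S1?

S2: worse on capacity (263 vs 818).
S3: worse on capacity (165 vs 818).
S4: worse on capacity (333 vs 818).
S5: worse on capacity (171 vs 818).
S6: worse on capacity (241 vs 818).
S7: worse on capacity (737 vs 818).
S8: worse on capacity (594 vs 818).
S9: worse on capacity (460 vs 818).
S10: worse on defect rate (2.7 vs 1.5).
S11: worse on capacity (817 vs 818).
No option dominates S1.

none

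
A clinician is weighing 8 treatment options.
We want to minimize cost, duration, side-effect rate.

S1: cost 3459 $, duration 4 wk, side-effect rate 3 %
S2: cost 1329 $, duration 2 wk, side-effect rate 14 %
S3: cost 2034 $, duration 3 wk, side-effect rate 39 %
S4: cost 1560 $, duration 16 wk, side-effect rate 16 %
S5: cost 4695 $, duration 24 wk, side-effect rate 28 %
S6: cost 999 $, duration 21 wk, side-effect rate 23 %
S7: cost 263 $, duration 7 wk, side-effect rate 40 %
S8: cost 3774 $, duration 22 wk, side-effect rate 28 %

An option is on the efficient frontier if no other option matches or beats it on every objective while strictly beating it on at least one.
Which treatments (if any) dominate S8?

S1, S2, S4, S6

S1: cost 3459≤3774, duration 4≤22, side-effect rate 3≤28 — dominates S8.
S2: cost 1329≤3774, duration 2≤22, side-effect rate 14≤28 — dominates S8.
S4: cost 1560≤3774, duration 16≤22, side-effect rate 16≤28 — dominates S8.
S6: cost 999≤3774, duration 21≤22, side-effect rate 23≤28 — dominates S8.
Others (S3, S5, S7) are each worse than S8 on at least one objective.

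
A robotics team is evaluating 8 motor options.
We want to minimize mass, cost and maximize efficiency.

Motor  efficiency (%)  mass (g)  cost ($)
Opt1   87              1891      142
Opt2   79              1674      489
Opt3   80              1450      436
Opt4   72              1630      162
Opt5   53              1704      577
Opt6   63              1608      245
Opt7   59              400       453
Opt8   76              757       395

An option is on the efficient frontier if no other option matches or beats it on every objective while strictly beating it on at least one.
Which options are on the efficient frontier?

Opt1: not dominated (best efficiency).
Opt2: dominated by Opt3 (efficiency 80≥79, mass 1450≤1674, cost 436≤489).
Opt3: not dominated.
Opt4: not dominated.
Opt5: dominated by Opt2 (efficiency 79≥53, mass 1674≤1704, cost 489≤577).
Opt6: not dominated.
Opt7: not dominated (best mass).
Opt8: not dominated.

Opt1, Opt3, Opt4, Opt6, Opt7, Opt8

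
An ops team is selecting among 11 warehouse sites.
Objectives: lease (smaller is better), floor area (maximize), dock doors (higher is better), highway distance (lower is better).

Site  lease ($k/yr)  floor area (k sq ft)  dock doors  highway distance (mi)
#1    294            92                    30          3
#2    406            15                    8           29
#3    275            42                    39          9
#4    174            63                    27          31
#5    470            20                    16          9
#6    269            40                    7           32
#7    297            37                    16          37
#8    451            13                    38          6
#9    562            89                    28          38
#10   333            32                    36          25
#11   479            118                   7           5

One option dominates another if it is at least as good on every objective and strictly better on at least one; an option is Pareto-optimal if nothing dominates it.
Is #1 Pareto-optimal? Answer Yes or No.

Yes

#2: worse on lease (406 vs 294).
#3: worse on floor area (42 vs 92).
#4: worse on floor area (63 vs 92).
#5: worse on lease (470 vs 294).
#6: worse on floor area (40 vs 92).
#7: worse on lease (297 vs 294).
#8: worse on lease (451 vs 294).
#9: worse on lease (562 vs 294).
#10: worse on lease (333 vs 294).
#11: worse on lease (479 vs 294).
No option is at least as good as #1 on every objective and strictly better on one.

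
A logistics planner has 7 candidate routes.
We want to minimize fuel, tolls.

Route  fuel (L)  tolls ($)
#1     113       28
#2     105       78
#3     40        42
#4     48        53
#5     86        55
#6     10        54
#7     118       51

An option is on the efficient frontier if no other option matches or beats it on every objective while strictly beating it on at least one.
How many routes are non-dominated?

#1: not dominated (best tolls).
#2: dominated by #3 (fuel 40≤105, tolls 42≤78).
#3: not dominated.
#4: dominated by #3 (fuel 40≤48, tolls 42≤53).
#5: dominated by #3 (fuel 40≤86, tolls 42≤55).
#6: not dominated (best fuel).
#7: dominated by #1 (fuel 113≤118, tolls 28≤51).
Pareto-optimal: #1, #3, #6 → 3.

3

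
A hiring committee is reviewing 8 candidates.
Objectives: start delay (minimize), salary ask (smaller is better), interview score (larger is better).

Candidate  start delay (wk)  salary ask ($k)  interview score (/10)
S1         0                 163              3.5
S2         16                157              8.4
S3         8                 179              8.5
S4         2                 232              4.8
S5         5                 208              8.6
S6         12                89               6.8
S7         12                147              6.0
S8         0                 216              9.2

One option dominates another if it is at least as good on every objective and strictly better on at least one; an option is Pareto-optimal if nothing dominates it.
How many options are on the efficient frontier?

6

S1: not dominated.
S2: not dominated.
S3: not dominated.
S4: dominated by S8 (start delay 0≤2, salary ask 216≤232, interview score 9.2≥4.8).
S5: not dominated.
S6: not dominated (best salary ask).
S7: dominated by S6 (start delay 12≤12, salary ask 89≤147, interview score 6.8≥6.0).
S8: not dominated (best interview score).
Pareto-optimal: S1, S2, S3, S5, S6, S8 → 6.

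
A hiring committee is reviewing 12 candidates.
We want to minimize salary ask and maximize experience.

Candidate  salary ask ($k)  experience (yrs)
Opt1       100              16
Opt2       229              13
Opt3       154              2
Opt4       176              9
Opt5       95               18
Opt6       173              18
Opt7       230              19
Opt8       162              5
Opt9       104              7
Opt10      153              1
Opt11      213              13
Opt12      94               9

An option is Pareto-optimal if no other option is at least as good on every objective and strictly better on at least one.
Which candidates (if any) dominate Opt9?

Opt1: salary ask 100≤104, experience 16≥7 — dominates Opt9.
Opt5: salary ask 95≤104, experience 18≥7 — dominates Opt9.
Opt12: salary ask 94≤104, experience 9≥7 — dominates Opt9.
Others (Opt2, Opt3, Opt4, Opt6, Opt7, Opt8, Opt10, Opt11) are each worse than Opt9 on at least one objective.

Opt1, Opt5, Opt12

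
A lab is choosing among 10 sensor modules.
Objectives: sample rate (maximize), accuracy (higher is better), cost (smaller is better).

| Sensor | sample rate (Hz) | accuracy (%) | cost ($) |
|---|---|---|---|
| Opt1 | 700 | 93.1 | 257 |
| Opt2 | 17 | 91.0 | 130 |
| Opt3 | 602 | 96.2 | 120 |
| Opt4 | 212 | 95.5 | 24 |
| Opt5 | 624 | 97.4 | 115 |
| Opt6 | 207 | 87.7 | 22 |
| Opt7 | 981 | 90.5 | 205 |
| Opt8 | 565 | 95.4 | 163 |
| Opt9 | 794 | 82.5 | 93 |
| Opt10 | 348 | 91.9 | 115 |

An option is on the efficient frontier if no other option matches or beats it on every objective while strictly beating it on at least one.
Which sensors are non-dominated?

Opt1, Opt4, Opt5, Opt6, Opt7, Opt9

Opt1: not dominated.
Opt2: dominated by Opt3 (sample rate 602≥17, accuracy 96.2≥91.0, cost 120≤130).
Opt3: dominated by Opt5 (sample rate 624≥602, accuracy 97.4≥96.2, cost 115≤120).
Opt4: not dominated.
Opt5: not dominated (best accuracy).
Opt6: not dominated (best cost).
Opt7: not dominated (best sample rate).
Opt8: dominated by Opt3 (sample rate 602≥565, accuracy 96.2≥95.4, cost 120≤163).
Opt9: not dominated.
Opt10: dominated by Opt5 (sample rate 624≥348, accuracy 97.4≥91.9, cost 115≤115).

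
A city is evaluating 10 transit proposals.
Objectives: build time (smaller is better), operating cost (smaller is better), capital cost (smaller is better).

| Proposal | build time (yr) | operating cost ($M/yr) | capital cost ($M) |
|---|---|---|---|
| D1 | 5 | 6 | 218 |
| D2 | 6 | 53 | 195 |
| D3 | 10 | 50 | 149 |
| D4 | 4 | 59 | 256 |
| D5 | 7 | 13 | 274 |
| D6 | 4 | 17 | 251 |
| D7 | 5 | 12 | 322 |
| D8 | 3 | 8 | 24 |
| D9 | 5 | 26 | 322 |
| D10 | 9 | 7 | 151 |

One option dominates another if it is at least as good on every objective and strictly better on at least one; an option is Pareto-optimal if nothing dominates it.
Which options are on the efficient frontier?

D1: not dominated (best operating cost).
D2: dominated by D8 (build time 3≤6, operating cost 8≤53, capital cost 24≤195).
D3: dominated by D8 (build time 3≤10, operating cost 8≤50, capital cost 24≤149).
D4: dominated by D6 (build time 4≤4, operating cost 17≤59, capital cost 251≤256).
D5: dominated by D1 (build time 5≤7, operating cost 6≤13, capital cost 218≤274).
D6: dominated by D8 (build time 3≤4, operating cost 8≤17, capital cost 24≤251).
D7: dominated by D1 (build time 5≤5, operating cost 6≤12, capital cost 218≤322).
D8: not dominated (best build time).
D9: dominated by D1 (build time 5≤5, operating cost 6≤26, capital cost 218≤322).
D10: not dominated.

D1, D8, D10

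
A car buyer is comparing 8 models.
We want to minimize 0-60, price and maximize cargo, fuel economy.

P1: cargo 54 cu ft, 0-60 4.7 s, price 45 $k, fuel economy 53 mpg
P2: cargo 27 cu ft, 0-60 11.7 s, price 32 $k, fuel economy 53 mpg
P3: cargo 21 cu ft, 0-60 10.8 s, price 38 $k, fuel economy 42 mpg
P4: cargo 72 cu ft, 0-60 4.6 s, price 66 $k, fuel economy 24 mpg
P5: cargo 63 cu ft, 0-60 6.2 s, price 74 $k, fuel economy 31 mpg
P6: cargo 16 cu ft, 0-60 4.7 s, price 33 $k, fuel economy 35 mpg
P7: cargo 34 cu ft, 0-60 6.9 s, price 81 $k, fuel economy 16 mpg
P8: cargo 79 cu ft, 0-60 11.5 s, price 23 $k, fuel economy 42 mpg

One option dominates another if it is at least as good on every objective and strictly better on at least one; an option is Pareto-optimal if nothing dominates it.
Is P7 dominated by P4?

Yes

P4 vs P7: cargo 72≥34, 0-60 4.6≤6.9, price 66≤81, fuel economy 24≥16 — P4 is at least as good on every objective with at least one strict improvement.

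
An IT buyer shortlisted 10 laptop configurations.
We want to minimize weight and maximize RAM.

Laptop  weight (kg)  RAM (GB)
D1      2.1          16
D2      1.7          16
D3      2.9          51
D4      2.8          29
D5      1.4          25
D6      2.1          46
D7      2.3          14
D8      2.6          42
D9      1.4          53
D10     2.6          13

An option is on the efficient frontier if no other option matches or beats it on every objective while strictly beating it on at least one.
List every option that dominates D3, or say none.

D9

D9: weight 1.4≤2.9, RAM 53≥51 — dominates D3.
Others (D1, D2, D4, D5, D6, D7, D8, D10) are each worse than D3 on at least one objective.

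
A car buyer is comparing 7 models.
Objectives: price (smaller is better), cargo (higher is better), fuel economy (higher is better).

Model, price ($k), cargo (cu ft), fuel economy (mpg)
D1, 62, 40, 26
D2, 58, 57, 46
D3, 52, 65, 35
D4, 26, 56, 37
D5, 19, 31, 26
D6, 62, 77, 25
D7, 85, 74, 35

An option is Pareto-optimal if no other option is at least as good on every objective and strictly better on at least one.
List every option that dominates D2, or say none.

none

D1: worse on price (62 vs 58).
D3: worse on fuel economy (35 vs 46).
D4: worse on cargo (56 vs 57).
D5: worse on cargo (31 vs 57).
D6: worse on price (62 vs 58).
D7: worse on price (85 vs 58).
No option dominates D2.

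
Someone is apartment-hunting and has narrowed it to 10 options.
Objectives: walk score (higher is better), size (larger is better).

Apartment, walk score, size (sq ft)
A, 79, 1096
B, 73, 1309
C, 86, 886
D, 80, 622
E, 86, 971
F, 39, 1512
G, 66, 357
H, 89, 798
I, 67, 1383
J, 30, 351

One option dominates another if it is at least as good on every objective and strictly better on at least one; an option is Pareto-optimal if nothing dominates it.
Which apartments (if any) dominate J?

A, B, C, D, E, F, G, H, I

A: walk score 79≥30, size 1096≥351 — dominates J.
B: walk score 73≥30, size 1309≥351 — dominates J.
C: walk score 86≥30, size 886≥351 — dominates J.
D: walk score 80≥30, size 622≥351 — dominates J.
E: walk score 86≥30, size 971≥351 — dominates J.
F: walk score 39≥30, size 1512≥351 — dominates J.
G: walk score 66≥30, size 357≥351 — dominates J.
H: walk score 89≥30, size 798≥351 — dominates J.
I: walk score 67≥30, size 1383≥351 — dominates J.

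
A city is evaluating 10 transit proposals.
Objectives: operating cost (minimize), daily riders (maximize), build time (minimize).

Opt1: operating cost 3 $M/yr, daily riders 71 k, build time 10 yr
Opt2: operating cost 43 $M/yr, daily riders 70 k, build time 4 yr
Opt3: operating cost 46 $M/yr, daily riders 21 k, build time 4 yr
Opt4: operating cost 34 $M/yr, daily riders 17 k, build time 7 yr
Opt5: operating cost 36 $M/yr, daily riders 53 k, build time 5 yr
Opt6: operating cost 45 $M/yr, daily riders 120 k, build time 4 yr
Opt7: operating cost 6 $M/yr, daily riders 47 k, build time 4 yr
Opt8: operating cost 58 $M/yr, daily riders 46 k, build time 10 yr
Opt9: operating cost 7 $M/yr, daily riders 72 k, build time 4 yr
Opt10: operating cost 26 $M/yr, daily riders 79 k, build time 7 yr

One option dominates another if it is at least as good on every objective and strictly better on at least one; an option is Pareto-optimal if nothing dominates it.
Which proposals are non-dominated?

Opt1: not dominated (best operating cost).
Opt2: dominated by Opt9 (operating cost 7≤43, daily riders 72≥70, build time 4≤4).
Opt3: dominated by Opt2 (operating cost 43≤46, daily riders 70≥21, build time 4≤4).
Opt4: dominated by Opt7 (operating cost 6≤34, daily riders 47≥17, build time 4≤7).
Opt5: dominated by Opt9 (operating cost 7≤36, daily riders 72≥53, build time 4≤5).
Opt6: not dominated (best daily riders).
Opt7: not dominated.
Opt8: dominated by Opt1 (operating cost 3≤58, daily riders 71≥46, build time 10≤10).
Opt9: not dominated.
Opt10: not dominated.

Opt1, Opt6, Opt7, Opt9, Opt10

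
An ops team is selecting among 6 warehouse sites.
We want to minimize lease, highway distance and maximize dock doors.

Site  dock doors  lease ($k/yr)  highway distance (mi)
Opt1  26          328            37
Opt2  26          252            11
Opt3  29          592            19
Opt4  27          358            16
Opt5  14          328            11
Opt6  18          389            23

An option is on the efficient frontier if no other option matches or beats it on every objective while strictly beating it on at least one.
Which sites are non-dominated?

Opt2, Opt3, Opt4

Opt1: dominated by Opt2 (dock doors 26≥26, lease 252≤328, highway distance 11≤37).
Opt2: not dominated (best lease).
Opt3: not dominated (best dock doors).
Opt4: not dominated.
Opt5: dominated by Opt2 (dock doors 26≥14, lease 252≤328, highway distance 11≤11).
Opt6: dominated by Opt2 (dock doors 26≥18, lease 252≤389, highway distance 11≤23).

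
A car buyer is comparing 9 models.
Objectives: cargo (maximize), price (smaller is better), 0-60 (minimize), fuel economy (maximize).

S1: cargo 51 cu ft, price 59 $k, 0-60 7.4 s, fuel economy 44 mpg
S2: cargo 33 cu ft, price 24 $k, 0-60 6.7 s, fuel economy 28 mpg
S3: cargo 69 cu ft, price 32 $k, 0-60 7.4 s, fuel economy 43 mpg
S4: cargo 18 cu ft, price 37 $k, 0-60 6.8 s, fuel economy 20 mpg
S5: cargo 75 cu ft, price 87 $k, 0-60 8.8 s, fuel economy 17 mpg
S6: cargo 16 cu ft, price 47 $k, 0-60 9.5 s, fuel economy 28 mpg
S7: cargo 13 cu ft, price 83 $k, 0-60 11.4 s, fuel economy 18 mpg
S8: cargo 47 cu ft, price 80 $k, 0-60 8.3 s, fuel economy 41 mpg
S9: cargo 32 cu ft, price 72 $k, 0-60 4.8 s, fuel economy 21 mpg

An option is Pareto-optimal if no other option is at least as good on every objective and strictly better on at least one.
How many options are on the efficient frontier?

5

S1: not dominated (best fuel economy).
S2: not dominated (best price).
S3: not dominated.
S4: dominated by S2 (cargo 33≥18, price 24≤37, 0-60 6.7≤6.8, fuel economy 28≥20).
S5: not dominated (best cargo).
S6: dominated by S2 (cargo 33≥16, price 24≤47, 0-60 6.7≤9.5, fuel economy 28≥28).
S7: dominated by S1 (cargo 51≥13, price 59≤83, 0-60 7.4≤11.4, fuel economy 44≥18).
S8: dominated by S1 (cargo 51≥47, price 59≤80, 0-60 7.4≤8.3, fuel economy 44≥41).
S9: not dominated (best 0-60).
Pareto-optimal: S1, S2, S3, S5, S9 → 5.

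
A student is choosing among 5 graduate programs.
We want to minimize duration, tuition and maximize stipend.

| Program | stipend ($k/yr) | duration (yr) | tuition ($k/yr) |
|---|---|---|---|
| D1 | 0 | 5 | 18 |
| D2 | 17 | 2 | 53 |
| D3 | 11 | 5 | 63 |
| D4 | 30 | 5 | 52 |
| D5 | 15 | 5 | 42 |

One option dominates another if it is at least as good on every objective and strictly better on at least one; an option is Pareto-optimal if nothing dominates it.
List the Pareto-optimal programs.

D1: not dominated (best tuition).
D2: not dominated (best duration).
D3: dominated by D2 (stipend 17≥11, duration 2≤5, tuition 53≤63).
D4: not dominated (best stipend).
D5: not dominated.

D1, D2, D4, D5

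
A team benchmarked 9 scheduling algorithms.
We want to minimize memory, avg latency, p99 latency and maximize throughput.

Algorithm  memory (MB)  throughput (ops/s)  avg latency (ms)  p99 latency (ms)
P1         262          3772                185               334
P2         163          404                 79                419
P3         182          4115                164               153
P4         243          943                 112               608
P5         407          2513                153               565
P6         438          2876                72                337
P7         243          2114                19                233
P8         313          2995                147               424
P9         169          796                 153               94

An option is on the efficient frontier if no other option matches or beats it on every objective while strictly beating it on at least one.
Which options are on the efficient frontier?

P2, P3, P6, P7, P8, P9

P1: dominated by P3 (memory 182≤262, throughput 4115≥3772, avg latency 164≤185, p99 latency 153≤334).
P2: not dominated (best memory).
P3: not dominated (best throughput).
P4: dominated by P7 (memory 243≤243, throughput 2114≥943, avg latency 19≤112, p99 latency 233≤608).
P5: dominated by P8 (memory 313≤407, throughput 2995≥2513, avg latency 147≤153, p99 latency 424≤565).
P6: not dominated.
P7: not dominated (best avg latency).
P8: not dominated.
P9: not dominated (best p99 latency).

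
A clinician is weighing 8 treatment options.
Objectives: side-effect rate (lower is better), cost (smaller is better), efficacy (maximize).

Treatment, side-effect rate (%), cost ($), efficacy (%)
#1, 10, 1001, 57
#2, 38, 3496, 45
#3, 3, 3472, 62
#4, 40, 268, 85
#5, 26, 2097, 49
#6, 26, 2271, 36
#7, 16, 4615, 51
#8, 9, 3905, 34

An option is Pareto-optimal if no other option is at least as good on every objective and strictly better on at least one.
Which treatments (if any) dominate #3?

#1: worse on side-effect rate (10 vs 3).
#2: worse on side-effect rate (38 vs 3).
#4: worse on side-effect rate (40 vs 3).
#5: worse on side-effect rate (26 vs 3).
#6: worse on side-effect rate (26 vs 3).
#7: worse on side-effect rate (16 vs 3).
#8: worse on side-effect rate (9 vs 3).
No option dominates #3.

none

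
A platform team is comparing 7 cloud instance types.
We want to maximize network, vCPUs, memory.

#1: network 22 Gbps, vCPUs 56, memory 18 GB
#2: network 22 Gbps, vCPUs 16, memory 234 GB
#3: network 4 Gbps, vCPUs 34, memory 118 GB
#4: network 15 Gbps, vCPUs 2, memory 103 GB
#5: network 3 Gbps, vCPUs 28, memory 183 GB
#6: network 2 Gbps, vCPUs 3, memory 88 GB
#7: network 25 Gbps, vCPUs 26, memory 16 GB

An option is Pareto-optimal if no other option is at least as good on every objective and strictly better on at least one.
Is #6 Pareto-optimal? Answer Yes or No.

No

#2 vs #6: network 22≥2, vCPUs 16≥3, memory 234≥88 — #2 is at least as good on every objective and strictly better on at least one, so #2 dominates #6.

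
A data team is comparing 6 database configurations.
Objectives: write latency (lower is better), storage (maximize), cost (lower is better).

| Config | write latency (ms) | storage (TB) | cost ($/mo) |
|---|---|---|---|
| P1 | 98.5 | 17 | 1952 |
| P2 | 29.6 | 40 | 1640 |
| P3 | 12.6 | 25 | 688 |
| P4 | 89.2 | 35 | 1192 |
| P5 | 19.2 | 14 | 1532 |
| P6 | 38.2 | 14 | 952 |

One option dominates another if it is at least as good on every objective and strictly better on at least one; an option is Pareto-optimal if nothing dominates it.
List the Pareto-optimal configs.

P1: dominated by P2 (write latency 29.6≤98.5, storage 40≥17, cost 1640≤1952).
P2: not dominated (best storage).
P3: not dominated (best write latency).
P4: not dominated.
P5: dominated by P3 (write latency 12.6≤19.2, storage 25≥14, cost 688≤1532).
P6: dominated by P3 (write latency 12.6≤38.2, storage 25≥14, cost 688≤952).

P2, P3, P4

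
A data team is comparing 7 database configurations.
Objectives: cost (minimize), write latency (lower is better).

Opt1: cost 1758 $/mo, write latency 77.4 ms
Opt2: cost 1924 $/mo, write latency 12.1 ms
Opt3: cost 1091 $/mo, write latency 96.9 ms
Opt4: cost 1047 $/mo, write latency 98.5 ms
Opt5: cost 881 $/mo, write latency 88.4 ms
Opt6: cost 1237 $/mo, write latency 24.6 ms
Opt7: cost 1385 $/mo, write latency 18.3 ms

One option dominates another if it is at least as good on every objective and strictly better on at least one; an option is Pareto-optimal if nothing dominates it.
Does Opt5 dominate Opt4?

Yes

Opt5 vs Opt4: cost 881≤1047, write latency 88.4≤98.5 — Opt5 is at least as good on every objective with at least one strict improvement.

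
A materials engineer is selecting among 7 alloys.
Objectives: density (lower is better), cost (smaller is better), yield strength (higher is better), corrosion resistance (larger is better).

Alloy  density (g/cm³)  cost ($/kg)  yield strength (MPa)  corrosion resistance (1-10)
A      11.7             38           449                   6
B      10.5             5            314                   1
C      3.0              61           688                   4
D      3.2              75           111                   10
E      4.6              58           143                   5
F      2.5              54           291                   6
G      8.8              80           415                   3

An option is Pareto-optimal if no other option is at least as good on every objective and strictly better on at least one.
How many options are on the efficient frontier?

5

A: not dominated.
B: not dominated (best cost).
C: not dominated (best yield strength).
D: not dominated (best corrosion resistance).
E: dominated by F (density 2.5≤4.6, cost 54≤58, yield strength 291≥143, corrosion resistance 6≥5).
F: not dominated (best density).
G: dominated by C (density 3.0≤8.8, cost 61≤80, yield strength 688≥415, corrosion resistance 4≥3).
Pareto-optimal: A, B, C, D, F → 5.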